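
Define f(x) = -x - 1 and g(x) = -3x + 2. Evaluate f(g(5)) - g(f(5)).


f(g(5)) = 12
g(f(5)) = 20
Difference = -8

-8


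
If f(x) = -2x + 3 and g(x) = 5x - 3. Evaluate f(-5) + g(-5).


f(-5) = 13
g(-5) = -28
Sum = -15

-15


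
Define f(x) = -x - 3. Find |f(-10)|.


f(-10) = 7
|7| = 7

7


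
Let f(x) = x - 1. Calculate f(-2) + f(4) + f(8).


f(-2) = -3
f(4) = 3
f(8) = 7
Sum = 7

7


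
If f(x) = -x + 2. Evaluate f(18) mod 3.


f(18) = -16
-16 mod 3 = 2

2


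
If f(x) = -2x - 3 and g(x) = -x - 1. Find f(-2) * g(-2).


f(-2) = 1
g(-2) = 1
Product = 1

1


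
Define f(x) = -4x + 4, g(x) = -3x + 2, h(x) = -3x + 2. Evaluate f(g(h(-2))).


92


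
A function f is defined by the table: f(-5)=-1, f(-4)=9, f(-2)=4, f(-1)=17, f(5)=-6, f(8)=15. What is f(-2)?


Reading from the table at x = -2

4


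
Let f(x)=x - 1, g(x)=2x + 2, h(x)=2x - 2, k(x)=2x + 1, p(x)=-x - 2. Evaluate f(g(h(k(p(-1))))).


-7


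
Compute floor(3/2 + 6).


3/2 = 1.5
1.5 + 6 = 7.5
floor(7.5) = 7

7


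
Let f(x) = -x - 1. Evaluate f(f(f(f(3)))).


f(3) = -4
f(-4) = 3
f(3) = -4
f(-4) = 3

3


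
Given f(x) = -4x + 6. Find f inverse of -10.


Solve -4x + 6 = -10
x = (-10 - 6) / (-4) = 4

4


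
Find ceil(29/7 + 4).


29/7 = 4.1429
4.1429 + 4 = 8.1429
ceil(8.1429) = 9

9


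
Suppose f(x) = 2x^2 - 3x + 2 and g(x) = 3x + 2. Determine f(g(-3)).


g(-3) = -7
f(-7) = 2*(-7)^2 - 3*(-7) + 2 = 121

121


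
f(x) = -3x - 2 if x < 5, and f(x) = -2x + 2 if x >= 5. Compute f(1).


-5


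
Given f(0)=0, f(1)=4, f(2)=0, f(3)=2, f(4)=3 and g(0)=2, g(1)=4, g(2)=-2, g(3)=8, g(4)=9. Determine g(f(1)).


f(1) = 4
g(4) = 9

9


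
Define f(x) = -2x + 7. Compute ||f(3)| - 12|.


f(3) = 1
|1| = 1
|1 - 12| = 11

11


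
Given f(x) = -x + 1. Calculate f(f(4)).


f(4) = -3
f(-3) = 4

4


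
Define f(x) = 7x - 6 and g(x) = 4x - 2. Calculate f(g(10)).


g(10) = 38
f(38) = 260

260


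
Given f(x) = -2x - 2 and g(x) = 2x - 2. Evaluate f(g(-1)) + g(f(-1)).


f(g(-1)) = 6
g(f(-1)) = -2
Sum = 4

4


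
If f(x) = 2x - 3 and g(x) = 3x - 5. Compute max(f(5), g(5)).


f(5) = 7
g(5) = 10
max = 10

10


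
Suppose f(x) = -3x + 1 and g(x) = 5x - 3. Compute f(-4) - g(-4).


f(-4) = 13
g(-4) = -23
Difference = 36

36


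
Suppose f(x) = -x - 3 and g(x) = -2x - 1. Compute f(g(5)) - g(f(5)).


f(g(5)) = 8
g(f(5)) = 15
Difference = -7

-7


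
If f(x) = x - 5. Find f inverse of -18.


Solve x - 5 = -18
x = (-18 + 5) / 1 = -13

-13


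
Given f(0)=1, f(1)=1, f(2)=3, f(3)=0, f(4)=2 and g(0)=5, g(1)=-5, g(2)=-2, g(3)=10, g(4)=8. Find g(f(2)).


f(2) = 3
g(3) = 10

10


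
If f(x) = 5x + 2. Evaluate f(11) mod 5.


2


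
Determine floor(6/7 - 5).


6/7 = 0.8571
0.8571 - 5 = -4.1429
floor(-4.1429) = -5

-5


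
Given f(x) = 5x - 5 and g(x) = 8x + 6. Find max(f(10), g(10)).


f(10) = 45
g(10) = 86
max = 86

86


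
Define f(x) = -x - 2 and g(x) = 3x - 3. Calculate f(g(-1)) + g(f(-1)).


-2


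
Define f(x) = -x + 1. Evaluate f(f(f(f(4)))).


f(4) = -3
f(-3) = 4
f(4) = -3
f(-3) = 4

4


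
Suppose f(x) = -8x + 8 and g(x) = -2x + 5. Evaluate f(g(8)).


g(8) = -11
f(-11) = 96

96


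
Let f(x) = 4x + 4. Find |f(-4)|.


f(-4) = -12
|-12| = 12

12


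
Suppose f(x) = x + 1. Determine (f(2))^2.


f(2) = 3
(3)^2 = 9

9


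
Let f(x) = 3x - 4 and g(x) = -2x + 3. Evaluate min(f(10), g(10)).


f(10) = 26
g(10) = -17
min = -17

-17


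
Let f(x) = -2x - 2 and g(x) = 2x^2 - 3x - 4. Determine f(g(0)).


g(0) = -4
f(-4) = 6

6


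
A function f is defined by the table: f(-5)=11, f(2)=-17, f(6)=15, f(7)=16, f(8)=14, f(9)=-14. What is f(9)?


Reading from the table at x = 9

-14


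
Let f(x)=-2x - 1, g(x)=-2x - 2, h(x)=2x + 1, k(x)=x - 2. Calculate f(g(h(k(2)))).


7


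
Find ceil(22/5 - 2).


22/5 = 4.4
4.4 - 2 = 2.4
ceil(2.4) = 3

3


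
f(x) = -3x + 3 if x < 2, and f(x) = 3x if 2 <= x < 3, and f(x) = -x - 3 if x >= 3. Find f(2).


2 satisfies 2 <= x < 3
f(2) = 6

6


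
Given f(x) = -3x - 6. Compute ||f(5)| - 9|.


f(5) = -21
|-21| = 21
|21 - 9| = 12

12


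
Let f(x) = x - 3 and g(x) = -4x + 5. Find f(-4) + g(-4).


f(-4) = -7
g(-4) = 21
Sum = 14

14


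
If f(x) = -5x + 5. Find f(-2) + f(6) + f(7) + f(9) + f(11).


f(-2) = 15
f(6) = -25
f(7) = -30
f(9) = -40
f(11) = -50
Sum = -130

-130


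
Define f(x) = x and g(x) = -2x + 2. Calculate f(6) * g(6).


f(6) = 6
g(6) = -10
Product = -60

-60


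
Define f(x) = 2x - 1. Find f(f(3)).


f(3) = 5
f(5) = 9

9


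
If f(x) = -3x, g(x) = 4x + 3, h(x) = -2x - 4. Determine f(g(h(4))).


h(4) = -12
g(-12) = -45
f(-45) = 135

135


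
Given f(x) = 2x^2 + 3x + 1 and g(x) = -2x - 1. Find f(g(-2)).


28


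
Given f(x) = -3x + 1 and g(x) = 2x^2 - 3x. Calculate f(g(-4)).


g(-4) = 44
f(44) = -131

-131


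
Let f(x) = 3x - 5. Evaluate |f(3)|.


f(3) = 4
|4| = 4

4


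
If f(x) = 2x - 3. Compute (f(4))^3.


f(4) = 5
(5)^3 = 125

125


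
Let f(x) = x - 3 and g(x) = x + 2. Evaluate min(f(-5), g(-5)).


f(-5) = -8
g(-5) = -3
min = -8

-8


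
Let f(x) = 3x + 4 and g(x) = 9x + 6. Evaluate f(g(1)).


g(1) = 15
f(15) = 49

49


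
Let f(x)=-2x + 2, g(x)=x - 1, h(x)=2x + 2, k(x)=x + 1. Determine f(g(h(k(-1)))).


k(-1) = 0
h(0) = 2
g(2) = 1
f(1) = 0

0


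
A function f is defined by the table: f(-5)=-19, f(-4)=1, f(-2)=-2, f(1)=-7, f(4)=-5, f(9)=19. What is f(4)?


-5


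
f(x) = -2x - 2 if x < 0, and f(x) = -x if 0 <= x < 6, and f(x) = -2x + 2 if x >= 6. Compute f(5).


5 satisfies 0 <= x < 6
f(5) = -5

-5


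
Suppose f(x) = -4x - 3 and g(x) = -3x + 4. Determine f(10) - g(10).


f(10) = -43
g(10) = -26
Difference = -17

-17


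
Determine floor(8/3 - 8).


8/3 = 2.6667
2.6667 - 8 = -5.3333
floor(-5.3333) = -6

-6


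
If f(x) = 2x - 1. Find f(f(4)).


13


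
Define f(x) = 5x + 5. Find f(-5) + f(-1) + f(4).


f(-5) = -20
f(-1) = 0
f(4) = 25
Sum = 5

5


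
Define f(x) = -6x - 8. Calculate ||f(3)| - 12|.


14


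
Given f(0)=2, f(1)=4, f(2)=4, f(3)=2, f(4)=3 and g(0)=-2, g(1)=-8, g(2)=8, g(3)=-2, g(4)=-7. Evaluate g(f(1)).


f(1) = 4
g(4) = -7

-7


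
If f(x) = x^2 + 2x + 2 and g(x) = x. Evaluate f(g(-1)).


g(-1) = -1
f(-1) = 1*(-1)^2 + 2*(-1) + 2 = 1

1


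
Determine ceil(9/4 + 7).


9/4 = 2.25
2.25 + 7 = 9.25
ceil(9.25) = 10

10


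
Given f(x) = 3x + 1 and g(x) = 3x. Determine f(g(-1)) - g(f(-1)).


f(g(-1)) = -8
g(f(-1)) = -6
Difference = -2

-2


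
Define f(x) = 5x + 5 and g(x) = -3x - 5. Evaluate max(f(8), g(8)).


f(8) = 45
g(8) = -29
max = 45

45


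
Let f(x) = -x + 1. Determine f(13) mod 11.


f(13) = -12
-12 mod 11 = 10

10


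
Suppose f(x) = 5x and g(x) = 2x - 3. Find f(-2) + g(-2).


-17


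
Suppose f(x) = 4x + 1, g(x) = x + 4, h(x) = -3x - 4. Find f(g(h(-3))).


h(-3) = 5
g(5) = 9
f(9) = 37

37


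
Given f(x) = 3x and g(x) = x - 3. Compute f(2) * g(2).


f(2) = 6
g(2) = -1
Product = -6

-6


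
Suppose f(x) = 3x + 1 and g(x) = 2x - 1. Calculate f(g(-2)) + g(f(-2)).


f(g(-2)) = -14
g(f(-2)) = -11
Sum = -25

-25


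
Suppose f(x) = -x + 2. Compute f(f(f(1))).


f(1) = 1
f(1) = 1
f(1) = 1

1


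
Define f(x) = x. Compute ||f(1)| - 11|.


10


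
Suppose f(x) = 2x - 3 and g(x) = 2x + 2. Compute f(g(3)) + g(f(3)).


f(g(3)) = 13
g(f(3)) = 8
Sum = 21

21


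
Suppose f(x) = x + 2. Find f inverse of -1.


Solve x + 2 = -1
x = (-1 - 2) / 1 = -3

-3


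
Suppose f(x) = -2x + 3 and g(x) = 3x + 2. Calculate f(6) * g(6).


f(6) = -9
g(6) = 20
Product = -180

-180


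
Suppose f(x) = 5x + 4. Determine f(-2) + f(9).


f(-2) = -6
f(9) = 49
Sum = 43

43


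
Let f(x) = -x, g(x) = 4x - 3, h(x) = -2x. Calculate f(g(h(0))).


3


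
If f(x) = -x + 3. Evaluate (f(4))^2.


f(4) = -1
(-1)^2 = 1

1


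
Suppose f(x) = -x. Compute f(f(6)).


f(6) = -6
f(-6) = 6

6


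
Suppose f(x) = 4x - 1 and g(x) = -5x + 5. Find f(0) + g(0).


f(0) = -1
g(0) = 5
Sum = 4

4


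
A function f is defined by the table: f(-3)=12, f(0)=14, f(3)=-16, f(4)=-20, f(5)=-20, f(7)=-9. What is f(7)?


Reading from the table at x = 7

-9


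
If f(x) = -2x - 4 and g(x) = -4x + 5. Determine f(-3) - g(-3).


f(-3) = 2
g(-3) = 17
Difference = -15

-15


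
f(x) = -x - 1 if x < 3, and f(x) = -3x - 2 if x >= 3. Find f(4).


-14


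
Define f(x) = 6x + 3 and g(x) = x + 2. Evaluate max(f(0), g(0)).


3


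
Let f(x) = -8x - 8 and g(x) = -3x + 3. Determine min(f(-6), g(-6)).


f(-6) = 40
g(-6) = 21
min = 21

21


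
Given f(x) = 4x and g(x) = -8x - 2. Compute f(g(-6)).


g(-6) = 46
f(46) = 184

184


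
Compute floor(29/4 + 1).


29/4 = 7.25
7.25 + 1 = 8.25
floor(8.25) = 8

8


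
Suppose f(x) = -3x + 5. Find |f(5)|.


f(5) = -10
|-10| = 10

10


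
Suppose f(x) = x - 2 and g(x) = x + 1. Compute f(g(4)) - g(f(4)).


f(g(4)) = 3
g(f(4)) = 3
Difference = 0

0


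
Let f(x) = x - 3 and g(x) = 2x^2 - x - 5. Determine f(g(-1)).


g(-1) = -2
f(-2) = -5

-5


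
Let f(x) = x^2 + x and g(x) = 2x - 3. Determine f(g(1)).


g(1) = -1
f(-1) = 1*(-1)^2 + 1*(-1) = 0

0


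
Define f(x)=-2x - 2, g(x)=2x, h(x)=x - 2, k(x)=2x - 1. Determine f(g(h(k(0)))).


k(0) = -1
h(-1) = -3
g(-3) = -6
f(-6) = 10

10


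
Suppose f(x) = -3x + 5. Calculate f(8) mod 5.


f(8) = -19
-19 mod 5 = 1

1


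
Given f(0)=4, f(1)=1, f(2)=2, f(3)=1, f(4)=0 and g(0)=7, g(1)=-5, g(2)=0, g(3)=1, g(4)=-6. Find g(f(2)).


0


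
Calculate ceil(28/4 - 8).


-1


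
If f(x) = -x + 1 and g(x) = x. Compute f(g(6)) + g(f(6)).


f(g(6)) = -5
g(f(6)) = -5
Sum = -10

-10


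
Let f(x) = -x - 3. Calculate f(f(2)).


f(2) = -5
f(-5) = 2

2


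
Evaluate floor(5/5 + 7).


5/5 = 1
1 + 7 = 8
floor(8) = 8

8


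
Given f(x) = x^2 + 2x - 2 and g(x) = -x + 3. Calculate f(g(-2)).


g(-2) = 5
f(5) = 1*(5)^2 + 2*(5) - 2 = 33

33


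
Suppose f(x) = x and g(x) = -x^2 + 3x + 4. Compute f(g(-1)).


g(-1) = 0
f(0) = 0

0


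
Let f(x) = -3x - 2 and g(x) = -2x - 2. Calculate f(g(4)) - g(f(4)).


f(g(4)) = 28
g(f(4)) = 26
Difference = 2

2


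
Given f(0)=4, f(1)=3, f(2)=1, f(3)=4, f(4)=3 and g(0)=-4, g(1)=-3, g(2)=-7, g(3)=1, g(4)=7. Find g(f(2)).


f(2) = 1
g(1) = -3

-3


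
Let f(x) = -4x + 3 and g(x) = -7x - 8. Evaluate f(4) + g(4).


-49


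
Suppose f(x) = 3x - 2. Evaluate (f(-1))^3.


-125


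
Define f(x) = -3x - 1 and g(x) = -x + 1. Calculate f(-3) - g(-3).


f(-3) = 8
g(-3) = 4
Difference = 4

4


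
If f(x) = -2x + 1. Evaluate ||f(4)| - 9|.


f(4) = -7
|-7| = 7
|7 - 9| = 2

2


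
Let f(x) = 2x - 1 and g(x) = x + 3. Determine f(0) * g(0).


f(0) = -1
g(0) = 3
Product = -3

-3


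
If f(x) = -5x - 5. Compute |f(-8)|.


f(-8) = 35
|35| = 35

35


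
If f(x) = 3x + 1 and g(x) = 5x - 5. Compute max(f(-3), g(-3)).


f(-3) = -8
g(-3) = -20
max = -8

-8


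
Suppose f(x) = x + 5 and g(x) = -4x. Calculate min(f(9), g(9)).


f(9) = 14
g(9) = -36
min = -36

-36


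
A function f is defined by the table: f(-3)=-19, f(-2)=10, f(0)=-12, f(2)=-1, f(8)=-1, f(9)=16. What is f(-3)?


Reading from the table at x = -3

-19


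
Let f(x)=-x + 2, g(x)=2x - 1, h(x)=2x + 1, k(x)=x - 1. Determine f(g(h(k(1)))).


k(1) = 0
h(0) = 1
g(1) = 1
f(1) = 1

1


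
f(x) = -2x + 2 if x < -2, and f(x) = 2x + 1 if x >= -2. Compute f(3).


7


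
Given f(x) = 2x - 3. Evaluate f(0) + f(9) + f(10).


f(0) = -3
f(9) = 15
f(10) = 17
Sum = 29

29


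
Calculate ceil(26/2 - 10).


26/2 = 13
13 - 10 = 3
ceil(3) = 3

3


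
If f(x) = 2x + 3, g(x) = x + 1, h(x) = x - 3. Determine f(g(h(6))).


h(6) = 3
g(3) = 4
f(4) = 11

11


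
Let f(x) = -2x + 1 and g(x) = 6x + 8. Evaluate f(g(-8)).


g(-8) = -40
f(-40) = 81

81


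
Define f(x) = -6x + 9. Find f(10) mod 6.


f(10) = -51
-51 mod 6 = 3

3


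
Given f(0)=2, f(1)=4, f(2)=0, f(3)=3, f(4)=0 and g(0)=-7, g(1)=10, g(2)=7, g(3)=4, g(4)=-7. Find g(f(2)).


-7


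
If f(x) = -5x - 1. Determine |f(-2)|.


f(-2) = 9
|9| = 9

9


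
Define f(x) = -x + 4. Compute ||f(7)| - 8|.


f(7) = -3
|-3| = 3
|3 - 8| = 5

5


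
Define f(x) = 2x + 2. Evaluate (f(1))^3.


f(1) = 4
(4)^3 = 64

64


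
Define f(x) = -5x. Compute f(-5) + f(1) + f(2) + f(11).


-45


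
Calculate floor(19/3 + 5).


19/3 = 6.3333
6.3333 + 5 = 11.3333
floor(11.3333) = 11

11


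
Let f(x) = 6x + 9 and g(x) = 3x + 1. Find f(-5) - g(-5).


f(-5) = -21
g(-5) = -14
Difference = -7

-7


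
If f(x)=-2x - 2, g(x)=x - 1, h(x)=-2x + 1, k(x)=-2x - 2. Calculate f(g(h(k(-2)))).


k(-2) = 2
h(2) = -3
g(-3) = -4
f(-4) = 6

6


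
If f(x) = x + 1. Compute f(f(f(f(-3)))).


f(-3) = -2
f(-2) = -1
f(-1) = 0
f(0) = 1

1


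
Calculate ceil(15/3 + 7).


15/3 = 5
5 + 7 = 12
ceil(12) = 12

12


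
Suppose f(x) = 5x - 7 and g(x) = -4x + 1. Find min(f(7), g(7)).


-27


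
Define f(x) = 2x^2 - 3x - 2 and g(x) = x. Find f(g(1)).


g(1) = 1
f(1) = 2*(1)^2 - 3*(1) - 2 = -3

-3


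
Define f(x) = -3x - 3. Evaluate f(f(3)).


f(3) = -12
f(-12) = 33

33


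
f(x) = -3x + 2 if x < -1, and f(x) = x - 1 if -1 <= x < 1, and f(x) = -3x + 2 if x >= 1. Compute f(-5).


-5 satisfies x < -1
f(-5) = 17

17


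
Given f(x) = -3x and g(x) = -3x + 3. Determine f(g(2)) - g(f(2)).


f(g(2)) = 9
g(f(2)) = 21
Difference = -12

-12


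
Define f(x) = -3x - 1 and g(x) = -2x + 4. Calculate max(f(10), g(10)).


-16


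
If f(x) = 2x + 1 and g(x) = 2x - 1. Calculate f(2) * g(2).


f(2) = 5
g(2) = 3
Product = 15

15


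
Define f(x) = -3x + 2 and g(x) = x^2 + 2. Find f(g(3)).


g(3) = 11
f(11) = -31

-31


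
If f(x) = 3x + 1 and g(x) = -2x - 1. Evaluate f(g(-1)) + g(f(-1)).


f(g(-1)) = 4
g(f(-1)) = 3
Sum = 7

7


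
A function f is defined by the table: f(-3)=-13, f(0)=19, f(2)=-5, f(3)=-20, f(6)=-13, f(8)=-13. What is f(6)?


Reading from the table at x = 6

-13


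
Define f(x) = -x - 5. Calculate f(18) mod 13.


3


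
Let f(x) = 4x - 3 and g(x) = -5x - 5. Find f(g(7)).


-163


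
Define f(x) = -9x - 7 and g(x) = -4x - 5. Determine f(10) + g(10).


f(10) = -97
g(10) = -45
Sum = -142

-142


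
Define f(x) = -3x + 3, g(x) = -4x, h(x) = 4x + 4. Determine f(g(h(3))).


h(3) = 16
g(16) = -64
f(-64) = 195

195


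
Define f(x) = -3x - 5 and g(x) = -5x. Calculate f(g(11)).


g(11) = -55
f(-55) = 160

160


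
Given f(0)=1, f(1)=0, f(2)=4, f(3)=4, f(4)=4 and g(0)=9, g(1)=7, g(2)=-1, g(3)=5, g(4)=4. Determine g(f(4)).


f(4) = 4
g(4) = 4

4


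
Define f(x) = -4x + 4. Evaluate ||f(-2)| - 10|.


2


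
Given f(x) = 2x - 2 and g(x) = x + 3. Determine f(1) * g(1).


f(1) = 0
g(1) = 4
Product = 0

0


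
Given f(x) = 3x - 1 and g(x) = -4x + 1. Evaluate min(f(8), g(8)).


f(8) = 23
g(8) = -31
min = -31

-31


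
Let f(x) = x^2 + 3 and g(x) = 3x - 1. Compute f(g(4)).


g(4) = 11
f(11) = 1*(11)^2 + 3 = 124

124


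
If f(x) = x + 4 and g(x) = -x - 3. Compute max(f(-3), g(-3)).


f(-3) = 1
g(-3) = 0
max = 1

1


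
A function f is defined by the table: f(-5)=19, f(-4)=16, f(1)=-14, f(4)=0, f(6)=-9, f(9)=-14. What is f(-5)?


Reading from the table at x = -5

19


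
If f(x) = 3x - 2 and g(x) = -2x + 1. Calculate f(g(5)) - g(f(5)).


f(g(5)) = -29
g(f(5)) = -25
Difference = -4

-4


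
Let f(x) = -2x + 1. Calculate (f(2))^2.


f(2) = -3
(-3)^2 = 9

9


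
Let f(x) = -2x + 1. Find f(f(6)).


23


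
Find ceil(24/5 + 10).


24/5 = 4.8
4.8 + 10 = 14.8
ceil(14.8) = 15

15


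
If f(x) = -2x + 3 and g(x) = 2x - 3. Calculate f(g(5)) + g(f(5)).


f(g(5)) = -11
g(f(5)) = -17
Sum = -28

-28


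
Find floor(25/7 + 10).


25/7 = 3.5714
3.5714 + 10 = 13.5714
floor(13.5714) = 13

13


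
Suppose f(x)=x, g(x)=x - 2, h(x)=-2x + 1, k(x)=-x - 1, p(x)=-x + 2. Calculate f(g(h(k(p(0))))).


5


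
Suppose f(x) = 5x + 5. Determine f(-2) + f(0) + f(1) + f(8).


f(-2) = -5
f(0) = 5
f(1) = 10
f(8) = 45
Sum = 55

55


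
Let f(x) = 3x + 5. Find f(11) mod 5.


f(11) = 38
38 mod 5 = 3

3


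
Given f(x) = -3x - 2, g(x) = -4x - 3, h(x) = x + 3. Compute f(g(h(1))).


h(1) = 4
g(4) = -19
f(-19) = 55

55


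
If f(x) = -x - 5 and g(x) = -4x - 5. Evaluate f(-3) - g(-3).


f(-3) = -2
g(-3) = 7
Difference = -9

-9


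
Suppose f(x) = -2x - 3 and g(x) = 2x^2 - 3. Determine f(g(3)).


g(3) = 15
f(15) = -33

-33


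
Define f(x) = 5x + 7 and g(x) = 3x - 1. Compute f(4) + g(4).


f(4) = 27
g(4) = 11
Sum = 38

38


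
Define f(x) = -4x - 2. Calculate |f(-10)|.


f(-10) = 38
|38| = 38

38


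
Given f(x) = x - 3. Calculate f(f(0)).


f(0) = -3
f(-3) = -6

-6


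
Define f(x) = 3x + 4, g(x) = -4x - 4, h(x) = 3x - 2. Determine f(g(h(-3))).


h(-3) = -11
g(-11) = 40
f(40) = 124

124


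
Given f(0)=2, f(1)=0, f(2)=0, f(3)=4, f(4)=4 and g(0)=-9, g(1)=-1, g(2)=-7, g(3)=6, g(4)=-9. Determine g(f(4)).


f(4) = 4
g(4) = -9

-9


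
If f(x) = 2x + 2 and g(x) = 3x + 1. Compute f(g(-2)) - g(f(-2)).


f(g(-2)) = -8
g(f(-2)) = -5
Difference = -3

-3


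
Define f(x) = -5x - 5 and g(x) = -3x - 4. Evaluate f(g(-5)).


g(-5) = 11
f(11) = -60

-60


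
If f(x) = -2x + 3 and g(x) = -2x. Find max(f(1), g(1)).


f(1) = 1
g(1) = -2
max = 1

1


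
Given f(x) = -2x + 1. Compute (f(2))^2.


f(2) = -3
(-3)^2 = 9

9


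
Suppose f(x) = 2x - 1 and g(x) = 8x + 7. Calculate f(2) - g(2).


f(2) = 3
g(2) = 23
Difference = -20

-20


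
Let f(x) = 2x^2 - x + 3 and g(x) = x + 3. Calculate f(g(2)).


g(2) = 5
f(5) = 2*(5)^2 - 1*(5) + 3 = 48

48


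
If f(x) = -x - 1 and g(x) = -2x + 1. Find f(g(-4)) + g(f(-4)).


f(g(-4)) = -10
g(f(-4)) = -5
Sum = -15

-15


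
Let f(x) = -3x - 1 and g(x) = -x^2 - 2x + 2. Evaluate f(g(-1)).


-10


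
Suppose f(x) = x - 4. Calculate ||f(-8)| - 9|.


3


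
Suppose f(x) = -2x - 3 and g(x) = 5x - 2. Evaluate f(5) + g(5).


10


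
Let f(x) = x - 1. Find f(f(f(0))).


f(0) = -1
f(-1) = -2
f(-2) = -3

-3


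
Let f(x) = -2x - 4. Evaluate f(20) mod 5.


f(20) = -44
-44 mod 5 = 1

1


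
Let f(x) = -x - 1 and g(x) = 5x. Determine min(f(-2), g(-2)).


f(-2) = 1
g(-2) = -10
min = -10

-10


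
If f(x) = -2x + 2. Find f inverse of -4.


Solve -2x + 2 = -4
x = (-4 - 2) / (-2) = 3

3


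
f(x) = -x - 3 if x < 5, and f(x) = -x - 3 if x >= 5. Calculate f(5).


5 satisfies x >= 5
f(5) = -8

-8


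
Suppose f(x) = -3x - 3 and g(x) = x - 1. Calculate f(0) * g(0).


f(0) = -3
g(0) = -1
Product = 3

3


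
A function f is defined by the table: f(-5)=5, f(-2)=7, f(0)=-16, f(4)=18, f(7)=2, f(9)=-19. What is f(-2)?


7


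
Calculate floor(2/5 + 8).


2/5 = 0.4
0.4 + 8 = 8.4
floor(8.4) = 8

8


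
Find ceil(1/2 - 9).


1/2 = 0.5
0.5 - 9 = -8.5
ceil(-8.5) = -8

-8


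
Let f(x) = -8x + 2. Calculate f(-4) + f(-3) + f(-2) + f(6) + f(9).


-38


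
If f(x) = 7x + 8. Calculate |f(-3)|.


13


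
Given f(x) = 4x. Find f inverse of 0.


0


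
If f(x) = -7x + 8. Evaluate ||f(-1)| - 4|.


f(-1) = 15
|15| = 15
|15 - 4| = 11

11


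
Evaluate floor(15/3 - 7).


15/3 = 5
5 - 7 = -2
floor(-2) = -2

-2


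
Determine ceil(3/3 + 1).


3/3 = 1
1 + 1 = 2
ceil(2) = 2

2


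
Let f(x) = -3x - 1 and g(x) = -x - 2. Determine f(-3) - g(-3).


f(-3) = 8
g(-3) = 1
Difference = 7

7


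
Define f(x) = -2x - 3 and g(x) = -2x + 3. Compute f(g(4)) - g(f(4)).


f(g(4)) = 7
g(f(4)) = 25
Difference = -18

-18


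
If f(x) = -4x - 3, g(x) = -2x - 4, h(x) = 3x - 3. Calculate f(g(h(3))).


h(3) = 6
g(6) = -16
f(-16) = 61

61


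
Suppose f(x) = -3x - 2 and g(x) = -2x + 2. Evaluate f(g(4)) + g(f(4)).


f(g(4)) = 16
g(f(4)) = 30
Sum = 46

46


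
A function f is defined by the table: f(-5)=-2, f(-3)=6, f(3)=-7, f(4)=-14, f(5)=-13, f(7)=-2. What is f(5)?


Reading from the table at x = 5

-13


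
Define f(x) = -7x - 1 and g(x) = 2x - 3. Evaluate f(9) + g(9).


f(9) = -64
g(9) = 15
Sum = -49

-49


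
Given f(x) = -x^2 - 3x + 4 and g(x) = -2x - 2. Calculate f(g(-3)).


g(-3) = 4
f(4) = (-1)*(4)^2 - 3*(4) + 4 = -24

-24


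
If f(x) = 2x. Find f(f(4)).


f(4) = 8
f(8) = 16

16


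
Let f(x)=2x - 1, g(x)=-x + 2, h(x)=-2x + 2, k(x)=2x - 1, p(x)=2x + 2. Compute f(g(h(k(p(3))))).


p(3) = 8
k(8) = 15
h(15) = -28
g(-28) = 30
f(30) = 59

59


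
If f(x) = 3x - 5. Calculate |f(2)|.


f(2) = 1
|1| = 1

1


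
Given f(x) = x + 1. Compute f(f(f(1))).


f(1) = 2
f(2) = 3
f(3) = 4

4


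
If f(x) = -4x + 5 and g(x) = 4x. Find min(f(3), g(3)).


-7


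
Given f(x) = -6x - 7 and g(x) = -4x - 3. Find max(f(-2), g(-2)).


5


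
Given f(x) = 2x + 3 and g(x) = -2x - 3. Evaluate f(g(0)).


g(0) = -3
f(-3) = -3

-3


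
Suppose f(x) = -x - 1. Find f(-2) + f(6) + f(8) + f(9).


f(-2) = 1
f(6) = -7
f(8) = -9
f(9) = -10
Sum = -25

-25


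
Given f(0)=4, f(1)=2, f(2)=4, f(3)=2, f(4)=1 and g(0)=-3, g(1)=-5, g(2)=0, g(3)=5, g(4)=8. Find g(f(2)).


f(2) = 4
g(4) = 8

8


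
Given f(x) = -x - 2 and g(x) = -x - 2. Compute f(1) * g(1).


f(1) = -3
g(1) = -3
Product = 9

9


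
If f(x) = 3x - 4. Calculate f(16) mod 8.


f(16) = 44
44 mod 8 = 4

4


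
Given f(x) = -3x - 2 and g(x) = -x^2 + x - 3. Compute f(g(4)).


g(4) = -15
f(-15) = 43

43


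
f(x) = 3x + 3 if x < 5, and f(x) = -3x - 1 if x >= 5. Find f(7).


7 satisfies x >= 5
f(7) = -22

-22


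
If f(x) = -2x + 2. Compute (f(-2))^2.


f(-2) = 6
(6)^2 = 36

36


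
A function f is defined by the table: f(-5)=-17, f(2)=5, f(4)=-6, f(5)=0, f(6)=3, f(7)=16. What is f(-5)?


Reading from the table at x = -5

-17


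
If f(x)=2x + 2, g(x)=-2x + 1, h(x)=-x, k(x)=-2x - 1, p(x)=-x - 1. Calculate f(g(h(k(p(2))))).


p(2) = -3
k(-3) = 5
h(5) = -5
g(-5) = 11
f(11) = 24

24


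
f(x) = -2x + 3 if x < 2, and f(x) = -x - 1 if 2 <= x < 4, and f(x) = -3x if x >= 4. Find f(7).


7 satisfies x >= 4
f(7) = -21

-21


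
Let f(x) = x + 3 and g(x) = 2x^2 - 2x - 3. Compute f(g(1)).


g(1) = -3
f(-3) = 0

0


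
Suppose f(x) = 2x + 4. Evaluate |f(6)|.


f(6) = 16
|16| = 16

16


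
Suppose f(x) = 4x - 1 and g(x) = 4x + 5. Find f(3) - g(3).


f(3) = 11
g(3) = 17
Difference = -6

-6


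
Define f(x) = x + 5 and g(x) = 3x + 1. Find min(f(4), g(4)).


f(4) = 9
g(4) = 13
min = 9

9


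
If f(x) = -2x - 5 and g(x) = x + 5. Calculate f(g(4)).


g(4) = 9
f(9) = -23

-23


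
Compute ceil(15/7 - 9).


15/7 = 2.1429
2.1429 - 9 = -6.8571
ceil(-6.8571) = -6

-6


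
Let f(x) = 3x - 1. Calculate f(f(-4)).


f(-4) = -13
f(-13) = -40

-40


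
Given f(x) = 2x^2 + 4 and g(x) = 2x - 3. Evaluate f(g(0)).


g(0) = -3
f(-3) = 2*(-3)^2 + 4 = 22

22


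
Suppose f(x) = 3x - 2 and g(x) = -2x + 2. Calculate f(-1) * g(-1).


f(-1) = -5
g(-1) = 4
Product = -20

-20


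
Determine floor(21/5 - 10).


21/5 = 4.2
4.2 - 10 = -5.8
floor(-5.8) = -6

-6


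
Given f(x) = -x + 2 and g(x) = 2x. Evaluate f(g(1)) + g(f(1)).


f(g(1)) = 0
g(f(1)) = 2
Sum = 2

2


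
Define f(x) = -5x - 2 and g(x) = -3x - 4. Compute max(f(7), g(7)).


f(7) = -37
g(7) = -25
max = -25

-25


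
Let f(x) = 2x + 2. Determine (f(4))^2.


f(4) = 10
(10)^2 = 100

100


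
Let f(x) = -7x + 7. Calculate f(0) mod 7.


f(0) = 7
7 mod 7 = 0

0


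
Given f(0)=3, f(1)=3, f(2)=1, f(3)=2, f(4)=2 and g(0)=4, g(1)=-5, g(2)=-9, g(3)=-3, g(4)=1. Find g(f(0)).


f(0) = 3
g(3) = -3

-3


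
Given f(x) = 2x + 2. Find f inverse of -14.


Solve 2x + 2 = -14
x = (-14 - 2) / 2 = -8

-8


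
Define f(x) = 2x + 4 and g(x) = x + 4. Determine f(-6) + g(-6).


f(-6) = -8
g(-6) = -2
Sum = -10

-10


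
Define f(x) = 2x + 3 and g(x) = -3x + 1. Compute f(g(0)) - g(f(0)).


f(g(0)) = 5
g(f(0)) = -8
Difference = 13

13


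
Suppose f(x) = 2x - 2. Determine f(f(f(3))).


f(3) = 4
f(4) = 6
f(6) = 10

10


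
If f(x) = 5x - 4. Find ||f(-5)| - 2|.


f(-5) = -29
|-29| = 29
|29 - 2| = 27

27


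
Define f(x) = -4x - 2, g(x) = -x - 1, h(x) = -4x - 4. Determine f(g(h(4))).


h(4) = -20
g(-20) = 19
f(19) = -78

-78


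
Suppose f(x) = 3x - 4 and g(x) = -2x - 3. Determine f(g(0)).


g(0) = -3
f(-3) = -13

-13


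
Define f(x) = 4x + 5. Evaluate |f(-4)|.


11


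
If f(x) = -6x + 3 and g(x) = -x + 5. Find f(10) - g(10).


f(10) = -57
g(10) = -5
Difference = -52

-52


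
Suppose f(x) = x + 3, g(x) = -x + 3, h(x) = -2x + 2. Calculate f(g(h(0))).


h(0) = 2
g(2) = 1
f(1) = 4

4


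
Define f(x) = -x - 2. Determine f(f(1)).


f(1) = -3
f(-3) = 1

1


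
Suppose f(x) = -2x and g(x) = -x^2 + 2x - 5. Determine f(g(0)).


g(0) = -5
f(-5) = 10

10


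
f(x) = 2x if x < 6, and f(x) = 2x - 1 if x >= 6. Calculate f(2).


2 satisfies x < 6
f(2) = 4

4


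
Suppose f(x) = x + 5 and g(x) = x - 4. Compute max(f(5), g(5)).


10


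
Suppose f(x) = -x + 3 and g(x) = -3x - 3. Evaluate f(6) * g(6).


f(6) = -3
g(6) = -21
Product = 63

63


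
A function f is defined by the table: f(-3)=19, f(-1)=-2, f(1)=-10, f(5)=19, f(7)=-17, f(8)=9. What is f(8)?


Reading from the table at x = 8

9


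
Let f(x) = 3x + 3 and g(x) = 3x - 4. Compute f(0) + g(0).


-1


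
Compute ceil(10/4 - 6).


10/4 = 2.5
2.5 - 6 = -3.5
ceil(-3.5) = -3

-3


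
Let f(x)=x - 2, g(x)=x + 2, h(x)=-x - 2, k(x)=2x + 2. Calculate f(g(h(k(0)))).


k(0) = 2
h(2) = -4
g(-4) = -2
f(-2) = -4

-4


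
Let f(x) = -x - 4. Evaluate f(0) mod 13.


f(0) = -4
-4 mod 13 = 9

9


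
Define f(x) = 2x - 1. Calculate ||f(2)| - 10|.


f(2) = 3
|3| = 3
|3 - 10| = 7

7


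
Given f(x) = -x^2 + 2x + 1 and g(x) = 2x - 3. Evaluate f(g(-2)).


g(-2) = -7
f(-7) = (-1)*(-7)^2 + 2*(-7) + 1 = -62

-62


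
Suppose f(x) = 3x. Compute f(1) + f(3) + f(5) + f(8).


51


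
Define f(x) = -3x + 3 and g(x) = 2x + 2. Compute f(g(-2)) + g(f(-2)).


f(g(-2)) = 9
g(f(-2)) = 20
Sum = 29

29


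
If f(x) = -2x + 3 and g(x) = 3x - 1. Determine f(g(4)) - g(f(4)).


f(g(4)) = -19
g(f(4)) = -16
Difference = -3

-3


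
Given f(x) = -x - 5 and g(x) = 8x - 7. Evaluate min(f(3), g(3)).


f(3) = -8
g(3) = 17
min = -8

-8


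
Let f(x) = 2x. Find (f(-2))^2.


f(-2) = -4
(-4)^2 = 16

16


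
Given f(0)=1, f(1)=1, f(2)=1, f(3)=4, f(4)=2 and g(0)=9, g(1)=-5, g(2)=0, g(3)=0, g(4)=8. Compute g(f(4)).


f(4) = 2
g(2) = 0

0


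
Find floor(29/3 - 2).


29/3 = 9.6667
9.6667 - 2 = 7.6667
floor(7.6667) = 7

7


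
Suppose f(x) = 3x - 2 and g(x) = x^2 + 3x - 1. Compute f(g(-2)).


g(-2) = -3
f(-3) = -11

-11


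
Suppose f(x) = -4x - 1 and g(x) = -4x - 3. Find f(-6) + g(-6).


f(-6) = 23
g(-6) = 21
Sum = 44

44


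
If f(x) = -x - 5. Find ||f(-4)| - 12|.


f(-4) = -1
|-1| = 1
|1 - 12| = 11

11


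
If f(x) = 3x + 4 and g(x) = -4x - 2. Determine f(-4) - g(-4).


f(-4) = -8
g(-4) = 14
Difference = -22

-22


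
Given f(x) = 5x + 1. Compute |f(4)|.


f(4) = 21
|21| = 21

21


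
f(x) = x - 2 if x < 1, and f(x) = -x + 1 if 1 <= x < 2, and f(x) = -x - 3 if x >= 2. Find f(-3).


-3 satisfies x < 1
f(-3) = -5

-5


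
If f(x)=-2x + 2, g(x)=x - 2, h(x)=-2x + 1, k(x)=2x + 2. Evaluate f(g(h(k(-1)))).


k(-1) = 0
h(0) = 1
g(1) = -1
f(-1) = 4

4


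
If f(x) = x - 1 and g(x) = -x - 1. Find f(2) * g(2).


f(2) = 1
g(2) = -3
Product = -3

-3


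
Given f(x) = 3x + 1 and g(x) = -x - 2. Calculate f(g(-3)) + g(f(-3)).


f(g(-3)) = 4
g(f(-3)) = 6
Sum = 10

10


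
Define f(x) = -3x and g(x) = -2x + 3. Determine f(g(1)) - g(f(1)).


f(g(1)) = -3
g(f(1)) = 9
Difference = -12

-12


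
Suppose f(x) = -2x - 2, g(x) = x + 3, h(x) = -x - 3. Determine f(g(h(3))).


h(3) = -6
g(-6) = -3
f(-3) = 4

4


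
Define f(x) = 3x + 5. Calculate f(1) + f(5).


f(1) = 8
f(5) = 20
Sum = 28

28


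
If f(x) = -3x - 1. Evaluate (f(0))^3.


f(0) = -1
(-1)^3 = -1

-1


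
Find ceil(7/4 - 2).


7/4 = 1.75
1.75 - 2 = -0.25
ceil(-0.25) = 0

0


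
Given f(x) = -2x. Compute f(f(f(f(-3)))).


f(-3) = 6
f(6) = -12
f(-12) = 24
f(24) = -48

-48


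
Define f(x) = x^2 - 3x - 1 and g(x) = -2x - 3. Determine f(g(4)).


g(4) = -11
f(-11) = 1*(-11)^2 - 3*(-11) - 1 = 153

153


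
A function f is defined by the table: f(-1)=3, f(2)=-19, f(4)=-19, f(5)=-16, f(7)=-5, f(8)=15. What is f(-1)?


3


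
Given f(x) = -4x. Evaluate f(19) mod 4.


0


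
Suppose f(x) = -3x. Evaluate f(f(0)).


f(0) = 0
f(0) = 0

0


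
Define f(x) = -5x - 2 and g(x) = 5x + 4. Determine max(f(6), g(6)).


f(6) = -32
g(6) = 34
max = 34

34


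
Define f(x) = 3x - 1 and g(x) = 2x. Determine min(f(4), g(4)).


8


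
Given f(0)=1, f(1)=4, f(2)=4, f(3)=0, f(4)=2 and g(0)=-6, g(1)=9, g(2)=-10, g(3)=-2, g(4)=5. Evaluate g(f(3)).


f(3) = 0
g(0) = -6

-6


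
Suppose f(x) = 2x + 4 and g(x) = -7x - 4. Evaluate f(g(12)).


g(12) = -88
f(-88) = -172

-172


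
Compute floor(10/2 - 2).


10/2 = 5
5 - 2 = 3
floor(3) = 3

3


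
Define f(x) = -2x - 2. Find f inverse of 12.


Solve -2x - 2 = 12
x = (12 + 2) / (-2) = -7

-7


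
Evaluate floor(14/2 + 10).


14/2 = 7
7 + 10 = 17
floor(17) = 17

17


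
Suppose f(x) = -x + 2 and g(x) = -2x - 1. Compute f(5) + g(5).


f(5) = -3
g(5) = -11
Sum = -14

-14


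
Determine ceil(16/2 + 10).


16/2 = 8
8 + 10 = 18
ceil(18) = 18

18


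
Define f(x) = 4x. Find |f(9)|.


36


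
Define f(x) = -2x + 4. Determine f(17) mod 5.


f(17) = -30
-30 mod 5 = 0

0


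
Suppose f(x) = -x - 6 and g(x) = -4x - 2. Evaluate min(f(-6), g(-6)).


f(-6) = 0
g(-6) = 22
min = 0

0


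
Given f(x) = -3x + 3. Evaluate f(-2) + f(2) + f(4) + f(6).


f(-2) = 9
f(2) = -3
f(4) = -9
f(6) = -15
Sum = -18

-18


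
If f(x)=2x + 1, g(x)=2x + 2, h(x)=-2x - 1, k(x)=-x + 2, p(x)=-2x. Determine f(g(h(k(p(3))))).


p(3) = -6
k(-6) = 8
h(8) = -17
g(-17) = -32
f(-32) = -63

-63


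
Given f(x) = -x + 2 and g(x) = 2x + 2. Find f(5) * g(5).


f(5) = -3
g(5) = 12
Product = -36

-36


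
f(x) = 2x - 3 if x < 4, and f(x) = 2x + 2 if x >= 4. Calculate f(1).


1 satisfies x < 4
f(1) = -1

-1


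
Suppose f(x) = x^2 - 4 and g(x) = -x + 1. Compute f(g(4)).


g(4) = -3
f(-3) = 1*(-3)^2 - 4 = 5

5


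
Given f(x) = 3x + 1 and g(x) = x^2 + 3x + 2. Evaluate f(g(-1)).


g(-1) = 0
f(0) = 1

1


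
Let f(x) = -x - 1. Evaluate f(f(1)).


1


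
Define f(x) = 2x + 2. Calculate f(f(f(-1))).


f(-1) = 0
f(0) = 2
f(2) = 6

6


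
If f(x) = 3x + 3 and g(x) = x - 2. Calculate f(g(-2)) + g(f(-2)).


f(g(-2)) = -9
g(f(-2)) = -5
Sum = -14

-14


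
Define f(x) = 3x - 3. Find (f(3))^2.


f(3) = 6
(6)^2 = 36

36


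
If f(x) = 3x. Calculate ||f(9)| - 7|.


f(9) = 27
|27| = 27
|27 - 7| = 20

20


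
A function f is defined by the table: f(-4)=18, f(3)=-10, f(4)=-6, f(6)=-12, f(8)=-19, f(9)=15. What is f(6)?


Reading from the table at x = 6

-12


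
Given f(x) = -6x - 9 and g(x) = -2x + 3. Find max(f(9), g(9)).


f(9) = -63
g(9) = -15
max = -15

-15


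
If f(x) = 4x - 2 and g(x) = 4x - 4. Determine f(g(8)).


110


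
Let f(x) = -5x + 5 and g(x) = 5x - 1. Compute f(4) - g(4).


-34


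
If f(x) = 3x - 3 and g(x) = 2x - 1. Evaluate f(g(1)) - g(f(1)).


f(g(1)) = 0
g(f(1)) = -1
Difference = 1

1


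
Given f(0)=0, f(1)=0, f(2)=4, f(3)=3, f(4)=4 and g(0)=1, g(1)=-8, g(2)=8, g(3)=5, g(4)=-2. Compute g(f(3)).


f(3) = 3
g(3) = 5

5


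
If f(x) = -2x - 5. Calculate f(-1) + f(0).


f(-1) = -3
f(0) = -5
Sum = -8

-8


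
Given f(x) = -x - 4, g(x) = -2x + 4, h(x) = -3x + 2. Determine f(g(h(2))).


h(2) = -4
g(-4) = 12
f(12) = -16

-16


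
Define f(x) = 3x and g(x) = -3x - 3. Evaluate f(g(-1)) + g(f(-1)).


f(g(-1)) = 0
g(f(-1)) = 6
Sum = 6

6


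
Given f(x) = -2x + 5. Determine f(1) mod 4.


f(1) = 3
3 mod 4 = 3

3


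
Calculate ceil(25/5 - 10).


25/5 = 5
5 - 10 = -5
ceil(-5) = -5

-5


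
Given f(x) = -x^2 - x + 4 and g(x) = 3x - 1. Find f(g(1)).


g(1) = 2
f(2) = (-1)*(2)^2 - 1*(2) + 4 = -2

-2


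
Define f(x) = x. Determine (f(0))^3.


0


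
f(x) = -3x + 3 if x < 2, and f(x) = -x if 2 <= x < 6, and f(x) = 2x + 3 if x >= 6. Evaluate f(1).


1 satisfies x < 2
f(1) = 0

0


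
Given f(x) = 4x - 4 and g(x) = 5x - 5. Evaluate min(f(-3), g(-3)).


f(-3) = -16
g(-3) = -20
min = -20

-20


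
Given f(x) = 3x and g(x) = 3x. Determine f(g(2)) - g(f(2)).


f(g(2)) = 18
g(f(2)) = 18
Difference = 0

0


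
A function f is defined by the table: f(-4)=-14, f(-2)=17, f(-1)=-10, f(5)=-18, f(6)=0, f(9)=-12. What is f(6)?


Reading from the table at x = 6

0


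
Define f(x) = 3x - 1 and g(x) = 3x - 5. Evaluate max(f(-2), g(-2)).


f(-2) = -7
g(-2) = -11
max = -7

-7


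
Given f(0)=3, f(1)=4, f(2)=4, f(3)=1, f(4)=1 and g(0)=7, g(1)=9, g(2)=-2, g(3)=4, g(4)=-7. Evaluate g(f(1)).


f(1) = 4
g(4) = -7

-7


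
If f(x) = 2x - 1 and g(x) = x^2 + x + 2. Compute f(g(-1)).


g(-1) = 2
f(2) = 3

3


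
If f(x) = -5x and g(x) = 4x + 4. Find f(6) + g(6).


-2


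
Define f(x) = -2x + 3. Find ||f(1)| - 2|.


f(1) = 1
|1| = 1
|1 - 2| = 1

1


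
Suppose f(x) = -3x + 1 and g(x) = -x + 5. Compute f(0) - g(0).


-4


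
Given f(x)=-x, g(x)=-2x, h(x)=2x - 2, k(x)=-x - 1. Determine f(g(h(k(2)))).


k(2) = -3
h(-3) = -8
g(-8) = 16
f(16) = -16

-16


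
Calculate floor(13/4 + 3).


13/4 = 3.25
3.25 + 3 = 6.25
floor(6.25) = 6

6


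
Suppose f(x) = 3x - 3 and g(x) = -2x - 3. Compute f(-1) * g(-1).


f(-1) = -6
g(-1) = -1
Product = 6

6


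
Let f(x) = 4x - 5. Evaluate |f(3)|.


f(3) = 7
|7| = 7

7


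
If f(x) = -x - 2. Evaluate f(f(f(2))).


f(2) = -4
f(-4) = 2
f(2) = -4

-4


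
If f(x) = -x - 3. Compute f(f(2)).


f(2) = -5
f(-5) = 2

2


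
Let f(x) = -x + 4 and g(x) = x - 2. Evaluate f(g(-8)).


g(-8) = -10
f(-10) = 14

14


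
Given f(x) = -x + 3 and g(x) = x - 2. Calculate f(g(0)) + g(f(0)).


f(g(0)) = 5
g(f(0)) = 1
Sum = 6

6


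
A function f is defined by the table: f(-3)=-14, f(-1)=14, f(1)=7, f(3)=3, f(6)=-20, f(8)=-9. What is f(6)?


Reading from the table at x = 6

-20


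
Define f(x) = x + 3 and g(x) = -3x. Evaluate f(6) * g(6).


-162


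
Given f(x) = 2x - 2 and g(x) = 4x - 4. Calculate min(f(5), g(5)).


f(5) = 8
g(5) = 16
min = 8

8


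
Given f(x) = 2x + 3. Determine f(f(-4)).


f(-4) = -5
f(-5) = -7

-7


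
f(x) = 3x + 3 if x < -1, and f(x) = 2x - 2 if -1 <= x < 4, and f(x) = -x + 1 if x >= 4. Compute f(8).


8 satisfies x >= 4
f(8) = -7

-7


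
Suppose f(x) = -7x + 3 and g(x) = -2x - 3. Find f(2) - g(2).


f(2) = -11
g(2) = -7
Difference = -4

-4


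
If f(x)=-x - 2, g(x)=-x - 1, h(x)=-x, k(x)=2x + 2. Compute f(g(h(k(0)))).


k(0) = 2
h(2) = -2
g(-2) = 1
f(1) = -3

-3


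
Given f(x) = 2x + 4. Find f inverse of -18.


Solve 2x + 4 = -18
x = (-18 - 4) / 2 = -11

-11


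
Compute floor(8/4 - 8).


-6


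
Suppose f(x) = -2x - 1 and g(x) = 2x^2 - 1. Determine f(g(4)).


g(4) = 31
f(31) = -63

-63


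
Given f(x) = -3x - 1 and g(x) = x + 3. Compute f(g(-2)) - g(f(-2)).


f(g(-2)) = -4
g(f(-2)) = 8
Difference = -12

-12


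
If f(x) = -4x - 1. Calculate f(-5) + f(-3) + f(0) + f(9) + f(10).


f(-5) = 19
f(-3) = 11
f(0) = -1
f(9) = -37
f(10) = -41
Sum = -49

-49


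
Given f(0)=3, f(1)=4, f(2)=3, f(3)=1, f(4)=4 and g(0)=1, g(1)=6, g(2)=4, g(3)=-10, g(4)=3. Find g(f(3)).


f(3) = 1
g(1) = 6

6


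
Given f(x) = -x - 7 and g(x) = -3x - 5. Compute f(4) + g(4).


f(4) = -11
g(4) = -17
Sum = -28

-28


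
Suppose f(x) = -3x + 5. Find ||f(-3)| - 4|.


f(-3) = 14
|14| = 14
|14 - 4| = 10

10


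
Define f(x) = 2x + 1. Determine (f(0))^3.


1


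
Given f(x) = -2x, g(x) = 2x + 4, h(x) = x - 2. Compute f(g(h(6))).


h(6) = 4
g(4) = 12
f(12) = -24

-24


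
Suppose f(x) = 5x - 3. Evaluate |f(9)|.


42


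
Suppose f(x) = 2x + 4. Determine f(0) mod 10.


4


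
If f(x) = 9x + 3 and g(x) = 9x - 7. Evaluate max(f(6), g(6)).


57


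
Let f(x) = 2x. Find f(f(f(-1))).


f(-1) = -2
f(-2) = -4
f(-4) = -8

-8


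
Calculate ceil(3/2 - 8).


3/2 = 1.5
1.5 - 8 = -6.5
ceil(-6.5) = -6

-6


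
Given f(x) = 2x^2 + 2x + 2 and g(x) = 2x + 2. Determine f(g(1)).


g(1) = 4
f(4) = 2*(4)^2 + 2*(4) + 2 = 42

42


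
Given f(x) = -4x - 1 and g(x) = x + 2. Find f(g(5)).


g(5) = 7
f(7) = -29

-29


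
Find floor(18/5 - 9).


18/5 = 3.6
3.6 - 9 = -5.4
floor(-5.4) = -6

-6


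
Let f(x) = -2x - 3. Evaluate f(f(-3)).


f(-3) = 3
f(3) = -9

-9


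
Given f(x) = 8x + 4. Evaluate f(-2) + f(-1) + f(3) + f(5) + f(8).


f(-2) = -12
f(-1) = -4
f(3) = 28
f(5) = 44
f(8) = 68
Sum = 124

124


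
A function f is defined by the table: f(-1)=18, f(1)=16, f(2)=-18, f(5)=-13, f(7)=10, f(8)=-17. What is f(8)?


Reading from the table at x = 8

-17


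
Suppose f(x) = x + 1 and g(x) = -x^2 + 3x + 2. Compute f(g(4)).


g(4) = -2
f(-2) = -1

-1


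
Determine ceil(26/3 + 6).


26/3 = 8.6667
8.6667 + 6 = 14.6667
ceil(14.6667) = 15

15


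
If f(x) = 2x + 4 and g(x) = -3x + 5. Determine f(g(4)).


g(4) = -7
f(-7) = -10

-10


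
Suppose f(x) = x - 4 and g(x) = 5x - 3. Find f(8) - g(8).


f(8) = 4
g(8) = 37
Difference = -33

-33


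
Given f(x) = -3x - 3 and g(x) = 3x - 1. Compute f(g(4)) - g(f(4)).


f(g(4)) = -36
g(f(4)) = -46
Difference = 10

10


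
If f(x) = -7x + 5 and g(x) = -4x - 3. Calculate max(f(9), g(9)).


-39


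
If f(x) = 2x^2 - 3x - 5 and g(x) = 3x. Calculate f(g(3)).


130


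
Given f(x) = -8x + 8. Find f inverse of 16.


-1


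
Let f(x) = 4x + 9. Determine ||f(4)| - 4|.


f(4) = 25
|25| = 25
|25 - 4| = 21

21


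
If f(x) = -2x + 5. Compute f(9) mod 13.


f(9) = -13
-13 mod 13 = 0

0


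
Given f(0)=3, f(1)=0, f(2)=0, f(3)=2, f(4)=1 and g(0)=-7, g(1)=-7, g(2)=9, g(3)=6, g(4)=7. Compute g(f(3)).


f(3) = 2
g(2) = 9

9


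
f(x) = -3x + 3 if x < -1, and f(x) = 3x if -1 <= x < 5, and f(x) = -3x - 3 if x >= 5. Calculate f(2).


2 satisfies -1 <= x < 5
f(2) = 6

6


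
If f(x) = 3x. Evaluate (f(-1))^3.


f(-1) = -3
(-3)^3 = -27

-27
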